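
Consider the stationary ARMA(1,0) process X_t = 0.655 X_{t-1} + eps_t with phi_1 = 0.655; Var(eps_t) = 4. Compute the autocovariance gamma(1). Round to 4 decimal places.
\gamma(1) = 4.5886

Multiply the model equation by X_{t-k} and take expectations. With theta_0 = psi_0 = 1 and psi_j the MA(infinity) weights, this gives
  gamma(k) - sum_i phi_i gamma(k-i) = c_k,
  c_k = sigma^2 * sum_{j=k..q} theta_j psi_{j-k}   (c_k = 0 for k > q),
using gamma(-m) = gamma(m).
Pure AR (q = 0): c_0 = sigma^2 = 4, c_k = 0 for k >= 1.
Equations for k = 0 and k = 1 (AR order 1):
  gamma(0) = phi_1 gamma(1) + c_0
  gamma(1) = phi_1 gamma(0) + c_1
Substituting the second into the first: gamma(0) (1 - phi_1^2) = c_0 + phi_1 c_1, so
  gamma(0) = c_0 / (1 - phi_1^2) = 4 / (1 - (0.655)^2) = 4 / 0.570975 = 7.005561.
  gamma(1) = phi_1 gamma(0) = (0.655)(7.005561) = 4.588642.
Therefore gamma(1) = 4.5886 (to 4 decimal places).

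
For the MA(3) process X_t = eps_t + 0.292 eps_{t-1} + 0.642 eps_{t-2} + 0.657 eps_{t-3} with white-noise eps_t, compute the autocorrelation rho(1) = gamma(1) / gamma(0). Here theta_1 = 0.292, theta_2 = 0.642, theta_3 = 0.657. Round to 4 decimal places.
\rho(1) = 0.4672

For an MA(q) process with theta_0 = 1, the autocovariance is
  gamma(k) = sigma^2 * sum_{i=0..q-k} theta_i * theta_{i+k},
and rho(k) = gamma(k) / gamma(0). Sigma^2 cancels.
  numerator   = (1)*(0.292) + (0.292)*(0.642) + (0.642)*(0.657) = 0.901258.
  denominator = (1)^2 + (0.292)^2 + (0.642)^2 + (0.657)^2 = 1.929077.
  rho(1) = 0.901258 / 1.929077 = 0.4672.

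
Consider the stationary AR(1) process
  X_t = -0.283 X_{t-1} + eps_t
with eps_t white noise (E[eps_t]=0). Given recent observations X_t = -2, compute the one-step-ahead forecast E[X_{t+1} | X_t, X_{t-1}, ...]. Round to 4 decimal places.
E[X_{t+1} \mid \mathcal F_t] = 0.5660

For an AR(p) model X_t = c + sum_i phi_i X_{t-i} + eps_t, the
one-step-ahead conditional mean is
  E[X_{t+1} | X_t, ...] = c + sum_i phi_i X_{t+1-i}.
Substitute known values:
  E[X_{t+1} | ...] = (-0.283) * (-2)
                   = 0.5660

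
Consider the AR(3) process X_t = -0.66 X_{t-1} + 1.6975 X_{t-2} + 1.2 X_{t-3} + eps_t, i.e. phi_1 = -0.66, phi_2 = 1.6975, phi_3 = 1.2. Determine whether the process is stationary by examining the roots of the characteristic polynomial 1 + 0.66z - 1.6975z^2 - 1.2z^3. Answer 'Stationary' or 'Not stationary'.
\text{Not stationary}

The AR(p) characteristic polynomial is P(z) = 1 + 0.66z - 1.6975z^2 - 1.2z^3.
Stationarity requires all roots to lie outside the unit circle, i.e. |z| > 1 for every root.
Degree 3: look for a simple real root z0 first, then factor out (1 - z/z0) and solve the remaining quadratic.
Testing z0 = -0.8: P(-0.8) = 1 + (0.66)(-0.8) + (-1.6975)(-0.8)^2 + (-1.2)(-0.8)^3
  = 1 + (-0.528) + (-1.0864) + (0.6144) = 0.  So z_0 = -0.8 is a root, |z_0| = 0.8.
Divide out the factor (1 + 1.25 z) = (1 - z/z0) (since 1/z0 = -1.25):
  P(z) = (1 + 1.25 z)(1 + (-0.59) z + (-0.96) z^2)
  [check: z-coef -0.59 - (-1.25) = 0.66; z^2-coef -0.96 - (-1.25)(-0.59) = -1.6975; z^3-coef -(-1.25)(-0.96) = -1.2.]
Remaining roots from the quadratic factor 1 + (-0.59) z + (-0.96) z^2:
  Set 1 + (-0.59) z + (-0.96) z^2 = 0, i.e. a z^2 + b z + c = 0 with a = -0.96, b = -0.59, c = 1.
  Discriminant D = b^2 - 4ac = (-0.59)^2 - 4*(-0.96)*1 = 0.3481 - (-3.84) = 4.1881.
  D >= 0, so the roots are real: z = (-b +/- sqrt(D)) / (2a) = (0.59 +/- 2.046485) / (-1.92).
    z_1 = (0.59 + 2.046485) / (-1.92) = -1.3732,   |z_1| = 1.3732.
    z_2 = (0.59 - 2.046485) / (-1.92) = 0.7586,   |z_2| = 0.7586.
Moduli of all roots: 0.8000, 1.3732, 0.7586.
All moduli strictly greater than 1? No.
Verdict: Not stationary.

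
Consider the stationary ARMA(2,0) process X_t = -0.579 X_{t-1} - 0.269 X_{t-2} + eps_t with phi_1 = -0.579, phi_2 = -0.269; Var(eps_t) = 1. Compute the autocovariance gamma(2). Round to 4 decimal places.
\gamma(2) = -0.0066

Multiply the model equation by X_{t-k} and take expectations. With theta_0 = psi_0 = 1 and psi_j the MA(infinity) weights, this gives
  gamma(k) - sum_i phi_i gamma(k-i) = c_k,
  c_k = sigma^2 * sum_{j=k..q} theta_j psi_{j-k}   (c_k = 0 for k > q),
using gamma(-m) = gamma(m).
Pure AR (q = 0): c_0 = sigma^2 = 1, c_k = 0 for k >= 1.
Equations for k = 0, 1, 2 (AR order 2, c_2 = 0):
  (E0) gamma(0) = phi_1 gamma(1) + phi_2 gamma(2) + c_0
  (E1) gamma(1) = phi_1 gamma(0) + phi_2 gamma(1) + c_1
  (E2) gamma(2) = phi_1 gamma(1) + phi_2 gamma(0)
From (E1): gamma(1) = A gamma(0) + B with
  A = phi_1 / (1 - phi_2) = -0.579 / 1.269 = -0.456265,   B = c_1 / (1 - phi_2) = 0 / 1.269 = 0.
Insert (E2) into (E0): gamma(0) (1 - phi_2^2) = phi_1 (1 + phi_2) gamma(1) + c_0.
  phi_1 (1 + phi_2) = (-0.579)(0.731) = -0.423249,   1 - phi_2^2 = 0.927639.
Replace gamma(1) by A gamma(0) + B and collect gamma(0):
  gamma(0) [0.927639 - (-0.423249)(-0.456265)] = c_0 = 1
  gamma(0) * 0.734525 = 1
  gamma(0) = 1 / 0.734525 = 1.361423.
  gamma(1) = A gamma(0) = (-0.456265)(1.361423) = -0.62117.
  gamma(2) = phi_1 gamma(1) + phi_2 gamma(0) = (-0.579)(-0.62117) + (-0.269)(1.361423) = -0.006566.
Therefore gamma(2) = -0.0066 (to 4 decimal places).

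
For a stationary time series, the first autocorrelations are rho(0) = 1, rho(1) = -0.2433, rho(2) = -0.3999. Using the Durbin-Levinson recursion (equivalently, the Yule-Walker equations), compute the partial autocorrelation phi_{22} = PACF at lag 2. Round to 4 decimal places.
\phi_{22} = -0.4880

The PACF at lag k is phi_{kk}, the last component of the solution
to the Yule-Walker system G_k phi = r_k where
  (G_k)_{ij} = rho(|i - j|), (r_k)_i = rho(i), i,j = 1..k.
Equivalently, Durbin-Levinson gives phi_{kk} iteratively:
  phi_{11} = rho(1)
  phi_{kk} = [rho(k) - sum_{j=1..k-1} phi_{k-1,j} rho(k-j)]
            / [1 - sum_{j=1..k-1} phi_{k-1,j} rho(j)],
  phi_{k,j} = phi_{k-1,j} - phi_{kk} phi_{k-1,k-j},  j = 1..k-1.
Step k = 1:
  phi_11 = rho(1) = -0.2433.
Step k = 2:
  phi_22 = [rho(2) - phi_11 rho(1)] / [1 - phi_11 rho(1)] = [-0.3999 - (-0.2433)(-0.2433)] / [1 - (-0.2433)(-0.2433)]
         = -0.45909489 / 0.94080511 = -0.488.
Therefore phi_{22} = -0.4880.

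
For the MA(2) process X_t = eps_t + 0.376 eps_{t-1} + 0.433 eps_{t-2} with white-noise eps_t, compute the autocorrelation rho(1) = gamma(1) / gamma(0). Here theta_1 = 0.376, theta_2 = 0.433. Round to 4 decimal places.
\rho(1) = 0.4055

For an MA(q) process with theta_0 = 1, the autocovariance is
  gamma(k) = sigma^2 * sum_{i=0..q-k} theta_i * theta_{i+k},
and rho(k) = gamma(k) / gamma(0). Sigma^2 cancels.
  numerator   = (1)*(0.376) + (0.376)*(0.433) = 0.538808.
  denominator = (1)^2 + (0.376)^2 + (0.433)^2 = 1.328865.
  rho(1) = 0.538808 / 1.328865 = 0.4055.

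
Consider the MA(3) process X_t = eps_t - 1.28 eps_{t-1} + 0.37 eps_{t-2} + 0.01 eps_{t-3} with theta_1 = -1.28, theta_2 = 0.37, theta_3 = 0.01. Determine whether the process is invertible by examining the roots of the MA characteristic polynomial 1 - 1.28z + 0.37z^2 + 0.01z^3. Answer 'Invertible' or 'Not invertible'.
\text{Invertible}

The MA(q) characteristic polynomial is P(z) = 1 - 1.28z + 0.37z^2 + 0.01z^3.
Invertibility requires all roots to lie outside the unit circle, i.e. |z| > 1 for every root.
Degree 3: look for a simple real root z0 first, then factor out (1 - z/z0) and solve the remaining quadratic.
Testing z0 = 2: P(2) = 1 + (-1.28)(2) + (0.37)(2)^2 + (0.01)(2)^3
  = 1 + (-2.56) + (1.48) + (0.08) = 0.  So z_0 = 2 is a root, |z_0| = 2.
Divide out the factor (1 - 0.5 z) = (1 - z/z0) (since 1/z0 = 0.5):
  P(z) = (1 - 0.5 z)(1 + (-0.78) z + (-0.02) z^2)
  [check: z-coef -0.78 - (0.5) = -1.28; z^2-coef -0.02 - (0.5)(-0.78) = 0.37; z^3-coef -(0.5)(-0.02) = 0.01.]
Remaining roots from the quadratic factor 1 + (-0.78) z + (-0.02) z^2:
  Set 1 + (-0.78) z + (-0.02) z^2 = 0, i.e. a z^2 + b z + c = 0 with a = -0.02, b = -0.78, c = 1.
  Discriminant D = b^2 - 4ac = (-0.78)^2 - 4*(-0.02)*1 = 0.6084 - (-0.08) = 0.6884.
  D >= 0, so the roots are real: z = (-b +/- sqrt(D)) / (2a) = (0.78 +/- 0.829699) / (-0.04).
    z_1 = (0.78 + 0.829699) / (-0.04) = -40.2425,   |z_1| = 40.2425.
    z_2 = (0.78 - 0.829699) / (-0.04) = 1.2425,   |z_2| = 1.2425.
Moduli of all roots: 2.0000, 40.2425, 1.2425.
All moduli strictly greater than 1? Yes.
Verdict: Invertible.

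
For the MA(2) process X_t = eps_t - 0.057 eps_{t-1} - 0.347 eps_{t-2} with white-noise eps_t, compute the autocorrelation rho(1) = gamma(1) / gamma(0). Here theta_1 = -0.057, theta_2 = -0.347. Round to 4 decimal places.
\rho(1) = -0.0331

For an MA(q) process with theta_0 = 1, the autocovariance is
  gamma(k) = sigma^2 * sum_{i=0..q-k} theta_i * theta_{i+k},
and rho(k) = gamma(k) / gamma(0). Sigma^2 cancels.
  numerator   = (1)*(-0.057) + (-0.057)*(-0.347) = -0.037221.
  denominator = (1)^2 + (-0.057)^2 + (-0.347)^2 = 1.123658.
  rho(1) = -0.037221 / 1.123658 = -0.0331.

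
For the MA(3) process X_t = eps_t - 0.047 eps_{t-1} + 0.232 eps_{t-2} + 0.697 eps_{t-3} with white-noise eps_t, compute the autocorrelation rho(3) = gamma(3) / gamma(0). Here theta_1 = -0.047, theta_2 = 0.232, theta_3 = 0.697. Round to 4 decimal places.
\rho(3) = 0.4521

For an MA(q) process with theta_0 = 1, the autocovariance is
  gamma(k) = sigma^2 * sum_{i=0..q-k} theta_i * theta_{i+k},
and rho(k) = gamma(k) / gamma(0). Sigma^2 cancels.
  numerator   = (1)*(0.697) = 0.697.
  denominator = (1)^2 + (-0.047)^2 + (0.232)^2 + (0.697)^2 = 1.541842.
  rho(3) = 0.697 / 1.541842 = 0.4521.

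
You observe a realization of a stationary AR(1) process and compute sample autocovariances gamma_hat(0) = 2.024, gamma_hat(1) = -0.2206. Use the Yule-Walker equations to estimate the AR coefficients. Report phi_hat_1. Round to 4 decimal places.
\hat\phi_{1} = -0.1090

The Yule-Walker equations for an AR(p) process read, in matrix form,
  Gamma_p phi = r_p,   with   (Gamma_p)_{ij} = gamma(|i - j|),
                       (r_p)_i = gamma(i),   i,j = 1..p.
Substitute the sample gammas (Toeplitz matrix and right-hand side of size 1):
  Gamma_p = [[2.024]]
  r_p     = [-0.2206]
With p = 1 this is the single equation gamma(0) phi_1 = gamma(1):
  phi_hat_1 = gamma(1) / gamma(0) = -0.2206 / 2.024 = -0.1090.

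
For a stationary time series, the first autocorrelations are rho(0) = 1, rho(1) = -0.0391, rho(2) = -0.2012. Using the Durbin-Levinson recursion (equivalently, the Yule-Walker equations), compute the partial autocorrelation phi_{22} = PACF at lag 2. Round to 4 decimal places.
\phi_{22} = -0.2030

The PACF at lag k is phi_{kk}, the last component of the solution
to the Yule-Walker system G_k phi = r_k where
  (G_k)_{ij} = rho(|i - j|), (r_k)_i = rho(i), i,j = 1..k.
Equivalently, Durbin-Levinson gives phi_{kk} iteratively:
  phi_{11} = rho(1)
  phi_{kk} = [rho(k) - sum_{j=1..k-1} phi_{k-1,j} rho(k-j)]
            / [1 - sum_{j=1..k-1} phi_{k-1,j} rho(j)],
  phi_{k,j} = phi_{k-1,j} - phi_{kk} phi_{k-1,k-j},  j = 1..k-1.
Step k = 1:
  phi_11 = rho(1) = -0.0391.
Step k = 2:
  phi_22 = [rho(2) - phi_11 rho(1)] / [1 - phi_11 rho(1)] = [-0.2012 - (-0.0391)(-0.0391)] / [1 - (-0.0391)(-0.0391)]
         = -0.20272881 / 0.99847119 = -0.203.
Therefore phi_{22} = -0.2030.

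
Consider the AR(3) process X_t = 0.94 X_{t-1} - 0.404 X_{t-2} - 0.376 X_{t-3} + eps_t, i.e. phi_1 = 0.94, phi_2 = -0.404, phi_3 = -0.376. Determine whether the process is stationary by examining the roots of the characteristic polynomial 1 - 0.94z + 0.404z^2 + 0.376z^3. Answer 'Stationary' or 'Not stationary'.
\text{Stationary}

The AR(p) characteristic polynomial is P(z) = 1 - 0.94z + 0.404z^2 + 0.376z^3.
Stationarity requires all roots to lie outside the unit circle, i.e. |z| > 1 for every root.
Degree 3: look for a simple real root z0 first, then factor out (1 - z/z0) and solve the remaining quadratic.
Testing z0 = -2.5: P(-2.5) = 1 + (-0.94)(-2.5) + (0.404)(-2.5)^2 + (0.376)(-2.5)^3
  = 1 + (2.35) + (2.525) + (-5.875) = 0.  So z_0 = -2.5 is a root, |z_0| = 2.5.
Divide out the factor (1 + 0.4 z) = (1 - z/z0) (since 1/z0 = -0.4):
  P(z) = (1 + 0.4 z)(1 + (-1.34) z + (0.94) z^2)
  [check: z-coef -1.34 - (-0.4) = -0.94; z^2-coef 0.94 - (-0.4)(-1.34) = 0.404; z^3-coef -(-0.4)(0.94) = 0.376.]
Remaining roots from the quadratic factor 1 + (-1.34) z + (0.94) z^2:
  Set 1 + (-1.34) z + (0.94) z^2 = 0, i.e. a z^2 + b z + c = 0 with a = 0.94, b = -1.34, c = 1.
  Discriminant D = b^2 - 4ac = (-1.34)^2 - 4*(0.94)*1 = 1.7956 - (3.76) = -1.9644.
  D < 0, so the roots are the complex-conjugate pair z = (-b +/- i sqrt(-D)) / (2a) = 0.7128 +/- 0.7455i.
  For a conjugate pair |z|^2 = z * conj(z) = (product of roots) = c/a = 1/(0.94) = 1.06383, so |z| = sqrt(1.06383) = 1.0314 for both roots.
Moduli of all roots: 2.5000, 1.0314, 1.0314.
All moduli strictly greater than 1? Yes.
Verdict: Stationary.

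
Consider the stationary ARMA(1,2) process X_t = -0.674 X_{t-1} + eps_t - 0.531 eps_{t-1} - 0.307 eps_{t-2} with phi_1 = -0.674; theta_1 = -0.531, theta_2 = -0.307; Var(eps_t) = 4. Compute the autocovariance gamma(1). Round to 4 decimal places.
\gamma(1) = -8.5156

Multiply the model equation by X_{t-k} and take expectations. With theta_0 = psi_0 = 1 and psi_j the MA(infinity) weights, this gives
  gamma(k) - sum_i phi_i gamma(k-i) = c_k,
  c_k = sigma^2 * sum_{j=k..q} theta_j psi_{j-k}   (c_k = 0 for k > q),
using gamma(-m) = gamma(m).
psi-weights needed (psi_j = theta_j + sum_i phi_i psi_{j-i}):
  psi_1 = theta_1 + phi_1 = -0.531 + (-0.674) = -1.205
  psi_2 = theta_2 + phi_1 psi_1 = -0.307 + (-0.674)(-1.205) = 0.50517
Right-hand sides:
  c_0 = sigma^2 (1 + theta_1 psi_1 + theta_2 psi_2) = 4 * (1 + (-0.531)(-1.205) + (-0.307)(0.50517)) = 4 * 1.484768 = 5.939071
  c_1 = sigma^2 (theta_1 + theta_2 psi_1) = 4 * (-0.531 + (-0.307)(-1.205)) = -0.64426
  c_2 = sigma^2 theta_2 = 4 * (-0.307) = -1.228
Equations for k = 0 and k = 1 (AR order 1):
  gamma(0) = phi_1 gamma(1) + c_0
  gamma(1) = phi_1 gamma(0) + c_1
Substituting the second into the first: gamma(0) (1 - phi_1^2) = c_0 + phi_1 c_1, so
  gamma(0) = (c_0 + phi_1 c_1) / (1 - phi_1^2) = (5.939071 + (-0.674)(-0.64426)) / (1 - (-0.674)^2) = 6.373302 / 0.545724 = 11.678619.
  gamma(1) = phi_1 gamma(0) + c_1 = (-0.674)(11.678619) + (-0.64426) = -8.515649.
Therefore gamma(1) = -8.5156 (to 4 decimal places).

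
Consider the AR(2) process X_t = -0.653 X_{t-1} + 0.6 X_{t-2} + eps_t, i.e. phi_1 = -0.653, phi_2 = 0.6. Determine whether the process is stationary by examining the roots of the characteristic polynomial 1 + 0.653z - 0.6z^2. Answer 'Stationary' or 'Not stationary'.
\text{Not stationary}

The AR(p) characteristic polynomial is P(z) = 1 + 0.653z - 0.6z^2.
Stationarity requires all roots to lie outside the unit circle, i.e. |z| > 1 for every root.
Set 1 + (0.653) z + (-0.6) z^2 = 0, i.e. a z^2 + b z + c = 0 with a = -0.6, b = 0.653, c = 1.
Discriminant D = b^2 - 4ac = (0.653)^2 - 4*(-0.6)*1 = 0.426409 - (-2.4) = 2.826409.
D >= 0, so the roots are real: z = (-b +/- sqrt(D)) / (2a) = (-0.653 +/- 1.681193) / (-1.2).
  z_1 = (-0.653 + 1.681193) / (-1.2) = -0.8568,   |z_1| = 0.8568.
  z_2 = (-0.653 - 1.681193) / (-1.2) = 1.9452,   |z_2| = 1.9452.
Moduli of all roots: 0.8568, 1.9452.
All moduli strictly greater than 1? No.
Verdict: Not stationary.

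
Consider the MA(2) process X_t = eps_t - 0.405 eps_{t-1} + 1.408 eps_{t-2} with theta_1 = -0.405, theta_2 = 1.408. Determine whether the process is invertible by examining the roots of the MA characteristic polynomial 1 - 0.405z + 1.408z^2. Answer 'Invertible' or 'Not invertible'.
\text{Not invertible}

The MA(q) characteristic polynomial is P(z) = 1 - 0.405z + 1.408z^2.
Invertibility requires all roots to lie outside the unit circle, i.e. |z| > 1 for every root.
Set 1 + (-0.405) z + (1.408) z^2 = 0, i.e. a z^2 + b z + c = 0 with a = 1.408, b = -0.405, c = 1.
Discriminant D = b^2 - 4ac = (-0.405)^2 - 4*(1.408)*1 = 0.164025 - (5.632) = -5.467975.
D < 0, so the roots are the complex-conjugate pair z = (-b +/- i sqrt(-D)) / (2a) = 0.1438 +/- 0.8304i.
For a conjugate pair |z|^2 = z * conj(z) = (product of roots) = c/a = 1/(1.408) = 0.710227, so |z| = sqrt(0.710227) = 0.8427 for both roots.
Moduli of all roots: 0.8427, 0.8427.
All moduli strictly greater than 1? No.
Verdict: Not invertible.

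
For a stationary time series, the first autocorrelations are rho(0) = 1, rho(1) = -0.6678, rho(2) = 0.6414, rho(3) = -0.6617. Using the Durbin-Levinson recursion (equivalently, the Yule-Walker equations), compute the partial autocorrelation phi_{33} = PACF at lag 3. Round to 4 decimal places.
\phi_{33} = -0.3069

The PACF at lag k is phi_{kk}, the last component of the solution
to the Yule-Walker system G_k phi = r_k where
  (G_k)_{ij} = rho(|i - j|), (r_k)_i = rho(i), i,j = 1..k.
Equivalently, Durbin-Levinson gives phi_{kk} iteratively:
  phi_{11} = rho(1)
  phi_{kk} = [rho(k) - sum_{j=1..k-1} phi_{k-1,j} rho(k-j)]
            / [1 - sum_{j=1..k-1} phi_{k-1,j} rho(j)],
  phi_{k,j} = phi_{k-1,j} - phi_{kk} phi_{k-1,k-j},  j = 1..k-1.
Step k = 1:
  phi_11 = rho(1) = -0.6678.
Step k = 2:
  phi_22 = [rho(2) - phi_11 rho(1)] / [1 - phi_11 rho(1)] = [0.6414 - (-0.6678)(-0.6678)] / [1 - (-0.6678)(-0.6678)]
         = 0.19544316 / 0.55404316 = 0.352758.
  Update: phi_21 = phi_11 - phi_22 phi_11 = -0.6678 - (0.352758)(-0.6678) = -0.432228.
Step k = 3:
  phi_33 = [rho(3) - phi_21 rho(2) - phi_22 rho(1)] / [1 - phi_21 rho(1) - phi_22 rho(2)]
    numerator   = -0.6617 - (-0.432228)(0.6414) - (0.352758)(-0.6678) = -0.14889703
    denominator = 1 - (-0.432228)(-0.6678) - (0.352758)(0.6414) = 0.48509902
  phi_33 = -0.14889703 / 0.48509902 = -0.3069.
Therefore phi_{33} = -0.3069.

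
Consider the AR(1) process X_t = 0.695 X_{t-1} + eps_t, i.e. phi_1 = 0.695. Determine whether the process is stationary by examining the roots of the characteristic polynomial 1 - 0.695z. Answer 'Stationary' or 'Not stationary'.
\text{Stationary}

The AR(p) characteristic polynomial is P(z) = 1 - 0.695z.
Stationarity requires all roots to lie outside the unit circle, i.e. |z| > 1 for every root.
This is linear in z: 1 + (-0.695) z = 0  =>  z = -1/(-0.695) = 1.438849,  |z| = 1.438849.
Moduli of all roots: 1.4388.
All moduli strictly greater than 1? Yes.
Verdict: Stationary.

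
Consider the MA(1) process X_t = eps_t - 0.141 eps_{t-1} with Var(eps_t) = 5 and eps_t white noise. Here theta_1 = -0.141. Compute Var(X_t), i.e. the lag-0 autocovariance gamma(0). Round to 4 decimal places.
\gamma(0) = 5.0994

For an MA(q) process X_t = eps_t + sum_i theta_i eps_{t-i} with
Var(eps_t) = sigma^2, the variance is
  gamma(0) = sigma^2 * (1 + sum_i theta_i^2).
  sum_i theta_i^2 = (-0.141)^2 = 0.019881.
  gamma(0) = 5 * (1 + 0.019881) = 5 * 1.019881 = 5.099405, which rounds to 5.0994.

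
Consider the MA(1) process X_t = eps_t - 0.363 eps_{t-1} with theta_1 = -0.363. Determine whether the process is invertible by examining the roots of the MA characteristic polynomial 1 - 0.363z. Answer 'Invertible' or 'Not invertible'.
\text{Invertible}

The MA(q) characteristic polynomial is P(z) = 1 - 0.363z.
Invertibility requires all roots to lie outside the unit circle, i.e. |z| > 1 for every root.
This is linear in z: 1 + (-0.363) z = 0  =>  z = -1/(-0.363) = 2.754821,  |z| = 2.754821.
Moduli of all roots: 2.7548.
All moduli strictly greater than 1? Yes.
Verdict: Invertible.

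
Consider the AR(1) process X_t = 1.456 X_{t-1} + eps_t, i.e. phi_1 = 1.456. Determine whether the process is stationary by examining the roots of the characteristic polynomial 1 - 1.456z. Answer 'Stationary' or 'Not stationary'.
\text{Not stationary}

The AR(p) characteristic polynomial is P(z) = 1 - 1.456z.
Stationarity requires all roots to lie outside the unit circle, i.e. |z| > 1 for every root.
This is linear in z: 1 + (-1.456) z = 0  =>  z = -1/(-1.456) = 0.686813,  |z| = 0.686813.
Moduli of all roots: 0.6868.
All moduli strictly greater than 1? No.
Verdict: Not stationary.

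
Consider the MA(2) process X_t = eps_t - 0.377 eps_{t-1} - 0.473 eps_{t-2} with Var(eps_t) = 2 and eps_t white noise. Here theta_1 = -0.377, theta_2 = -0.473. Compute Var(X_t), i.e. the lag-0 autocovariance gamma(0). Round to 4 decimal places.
\gamma(0) = 2.7317

For an MA(q) process X_t = eps_t + sum_i theta_i eps_{t-i} with
Var(eps_t) = sigma^2, the variance is
  gamma(0) = sigma^2 * (1 + sum_i theta_i^2).
  sum_i theta_i^2 = (-0.377)^2 + (-0.473)^2 = 0.142129 + 0.223729 = 0.365858.
  gamma(0) = 2 * (1 + 0.365858) = 2 * 1.365858 = 2.731716, which rounds to 2.7317.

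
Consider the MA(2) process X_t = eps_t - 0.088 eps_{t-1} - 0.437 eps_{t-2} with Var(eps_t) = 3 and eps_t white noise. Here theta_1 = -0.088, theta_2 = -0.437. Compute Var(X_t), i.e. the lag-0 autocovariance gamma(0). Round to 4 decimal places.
\gamma(0) = 3.5961

For an MA(q) process X_t = eps_t + sum_i theta_i eps_{t-i} with
Var(eps_t) = sigma^2, the variance is
  gamma(0) = sigma^2 * (1 + sum_i theta_i^2).
  sum_i theta_i^2 = (-0.088)^2 + (-0.437)^2 = 0.007744 + 0.190969 = 0.198713.
  gamma(0) = 3 * (1 + 0.198713) = 3 * 1.198713 = 3.596139, which rounds to 3.5961.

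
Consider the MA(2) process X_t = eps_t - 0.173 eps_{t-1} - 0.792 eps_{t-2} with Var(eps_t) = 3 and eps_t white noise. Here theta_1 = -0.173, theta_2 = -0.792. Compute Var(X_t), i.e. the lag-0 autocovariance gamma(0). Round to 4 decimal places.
\gamma(0) = 4.9716

For an MA(q) process X_t = eps_t + sum_i theta_i eps_{t-i} with
Var(eps_t) = sigma^2, the variance is
  gamma(0) = sigma^2 * (1 + sum_i theta_i^2).
  sum_i theta_i^2 = (-0.173)^2 + (-0.792)^2 = 0.029929 + 0.627264 = 0.657193.
  gamma(0) = 3 * (1 + 0.657193) = 3 * 1.657193 = 4.971579, which rounds to 4.9716.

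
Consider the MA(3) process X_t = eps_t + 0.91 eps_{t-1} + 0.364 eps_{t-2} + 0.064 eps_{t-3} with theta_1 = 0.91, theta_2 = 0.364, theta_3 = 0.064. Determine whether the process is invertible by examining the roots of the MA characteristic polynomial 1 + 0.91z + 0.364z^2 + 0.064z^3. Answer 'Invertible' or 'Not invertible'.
\text{Invertible}

The MA(q) characteristic polynomial is P(z) = 1 + 0.91z + 0.364z^2 + 0.064z^3.
Invertibility requires all roots to lie outside the unit circle, i.e. |z| > 1 for every root.
Degree 3: look for a simple real root z0 first, then factor out (1 - z/z0) and solve the remaining quadratic.
Testing z0 = -2.5: P(-2.5) = 1 + (0.91)(-2.5) + (0.364)(-2.5)^2 + (0.064)(-2.5)^3
  = 1 + (-2.275) + (2.275) + (-1) = 0.  So z_0 = -2.5 is a root, |z_0| = 2.5.
Divide out the factor (1 + 0.4 z) = (1 - z/z0) (since 1/z0 = -0.4):
  P(z) = (1 + 0.4 z)(1 + (0.51) z + (0.16) z^2)
  [check: z-coef 0.51 - (-0.4) = 0.91; z^2-coef 0.16 - (-0.4)(0.51) = 0.364; z^3-coef -(-0.4)(0.16) = 0.064.]
Remaining roots from the quadratic factor 1 + (0.51) z + (0.16) z^2:
  Set 1 + (0.51) z + (0.16) z^2 = 0, i.e. a z^2 + b z + c = 0 with a = 0.16, b = 0.51, c = 1.
  Discriminant D = b^2 - 4ac = (0.51)^2 - 4*(0.16)*1 = 0.2601 - (0.64) = -0.3799.
  D < 0, so the roots are the complex-conjugate pair z = (-b +/- i sqrt(-D)) / (2a) = -1.5938 +/- 1.9261i.
  For a conjugate pair |z|^2 = z * conj(z) = (product of roots) = c/a = 1/(0.16) = 6.25, so |z| = sqrt(6.25) = 2.5 for both roots.
Moduli of all roots: 2.5000, 2.5000, 2.5000.
All moduli strictly greater than 1? Yes.
Verdict: Invertible.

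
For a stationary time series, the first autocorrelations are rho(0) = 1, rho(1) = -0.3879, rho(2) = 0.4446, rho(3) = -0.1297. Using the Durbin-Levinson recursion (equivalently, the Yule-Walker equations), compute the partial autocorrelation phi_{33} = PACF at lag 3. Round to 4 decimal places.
\phi_{33} = 0.1570

The PACF at lag k is phi_{kk}, the last component of the solution
to the Yule-Walker system G_k phi = r_k where
  (G_k)_{ij} = rho(|i - j|), (r_k)_i = rho(i), i,j = 1..k.
Equivalently, Durbin-Levinson gives phi_{kk} iteratively:
  phi_{11} = rho(1)
  phi_{kk} = [rho(k) - sum_{j=1..k-1} phi_{k-1,j} rho(k-j)]
            / [1 - sum_{j=1..k-1} phi_{k-1,j} rho(j)],
  phi_{k,j} = phi_{k-1,j} - phi_{kk} phi_{k-1,k-j},  j = 1..k-1.
Step k = 1:
  phi_11 = rho(1) = -0.3879.
Step k = 2:
  phi_22 = [rho(2) - phi_11 rho(1)] / [1 - phi_11 rho(1)] = [0.4446 - (-0.3879)(-0.3879)] / [1 - (-0.3879)(-0.3879)]
         = 0.29413359 / 0.84953359 = 0.346229.
  Update: phi_21 = phi_11 - phi_22 phi_11 = -0.3879 - (0.346229)(-0.3879) = -0.253598.
Step k = 3:
  phi_33 = [rho(3) - phi_21 rho(2) - phi_22 rho(1)] / [1 - phi_21 rho(1) - phi_22 rho(2)]
    numerator   = -0.1297 - (-0.253598)(0.4446) - (0.346229)(-0.3879) = 0.11735191
    denominator = 1 - (-0.253598)(-0.3879) - (0.346229)(0.4446) = 0.74769586
  phi_33 = 0.11735191 / 0.74769586 = 0.157.
Therefore phi_{33} = 0.1570.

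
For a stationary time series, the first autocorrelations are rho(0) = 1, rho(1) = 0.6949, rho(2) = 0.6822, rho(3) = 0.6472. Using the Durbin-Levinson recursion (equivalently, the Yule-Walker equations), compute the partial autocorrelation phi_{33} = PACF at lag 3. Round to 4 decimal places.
\phi_{33} = 0.1999

The PACF at lag k is phi_{kk}, the last component of the solution
to the Yule-Walker system G_k phi = r_k where
  (G_k)_{ij} = rho(|i - j|), (r_k)_i = rho(i), i,j = 1..k.
Equivalently, Durbin-Levinson gives phi_{kk} iteratively:
  phi_{11} = rho(1)
  phi_{kk} = [rho(k) - sum_{j=1..k-1} phi_{k-1,j} rho(k-j)]
            / [1 - sum_{j=1..k-1} phi_{k-1,j} rho(j)],
  phi_{k,j} = phi_{k-1,j} - phi_{kk} phi_{k-1,k-j},  j = 1..k-1.
Step k = 1:
  phi_11 = rho(1) = 0.6949.
Step k = 2:
  phi_22 = [rho(2) - phi_11 rho(1)] / [1 - phi_11 rho(1)] = [0.6822 - (0.6949)(0.6949)] / [1 - (0.6949)(0.6949)]
         = 0.19931399 / 0.51711399 = 0.385435.
  Update: phi_21 = phi_11 - phi_22 phi_11 = 0.6949 - (0.385435)(0.6949) = 0.427061.
Step k = 3:
  phi_33 = [rho(3) - phi_21 rho(2) - phi_22 rho(1)] / [1 - phi_21 rho(1) - phi_22 rho(2)]
    numerator   = 0.6472 - (0.427061)(0.6822) - (0.385435)(0.6949) = 0.08801999
    denominator = 1 - (0.427061)(0.6949) - (0.385435)(0.6822) = 0.44029134
  phi_33 = 0.08801999 / 0.44029134 = 0.1999.
Therefore phi_{33} = 0.1999.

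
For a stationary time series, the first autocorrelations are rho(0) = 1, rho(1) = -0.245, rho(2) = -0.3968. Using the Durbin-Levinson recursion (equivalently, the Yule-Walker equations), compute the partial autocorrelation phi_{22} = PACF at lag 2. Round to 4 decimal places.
\phi_{22} = -0.4860

The PACF at lag k is phi_{kk}, the last component of the solution
to the Yule-Walker system G_k phi = r_k where
  (G_k)_{ij} = rho(|i - j|), (r_k)_i = rho(i), i,j = 1..k.
Equivalently, Durbin-Levinson gives phi_{kk} iteratively:
  phi_{11} = rho(1)
  phi_{kk} = [rho(k) - sum_{j=1..k-1} phi_{k-1,j} rho(k-j)]
            / [1 - sum_{j=1..k-1} phi_{k-1,j} rho(j)],
  phi_{k,j} = phi_{k-1,j} - phi_{kk} phi_{k-1,k-j},  j = 1..k-1.
Step k = 1:
  phi_11 = rho(1) = -0.245.
Step k = 2:
  phi_22 = [rho(2) - phi_11 rho(1)] / [1 - phi_11 rho(1)] = [-0.3968 - (-0.245)(-0.245)] / [1 - (-0.245)(-0.245)]
         = -0.456825 / 0.939975 = -0.486.
Therefore phi_{22} = -0.4860.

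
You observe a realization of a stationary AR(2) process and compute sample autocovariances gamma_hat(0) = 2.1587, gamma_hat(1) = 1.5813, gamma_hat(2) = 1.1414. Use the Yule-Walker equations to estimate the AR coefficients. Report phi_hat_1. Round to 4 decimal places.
\hat\phi_{1} = 0.7449

The Yule-Walker equations for an AR(p) process read, in matrix form,
  Gamma_p phi = r_p,   with   (Gamma_p)_{ij} = gamma(|i - j|),
                       (r_p)_i = gamma(i),   i,j = 1..p.
Substitute the sample gammas (Toeplitz matrix and right-hand side of size 2):
  Gamma_p = [[2.1587, 1.5813], [1.5813, 2.1587]]
  r_p     = [1.5813, 1.1414]
Written out:
  2.1587 phi_1 + 1.5813 phi_2 = 1.5813
  1.5813 phi_1 + 2.1587 phi_2 = 1.1414
Solve by Cramer's rule:
  det = gamma(0)^2 - gamma(1)^2 = (2.1587)^2 - (1.5813)^2 = 4.65998569 - 2.50050969 = 2.159476
  phi_hat_1 = [gamma(1) gamma(0) - gamma(1) gamma(2)] / det = [(1.5813)(2.1587) - (1.5813)(1.1414)] / 2.159476 = 1.60865649 / 2.159476 = 0.7449
  phi_hat_2 = [gamma(0) gamma(2) - gamma(1)^2] / det = [(2.1587)(1.1414) - (1.5813)^2] / 2.159476 = -0.03656951 / 2.159476 = -0.0169
So phi_hat = [0.7449, -0.0169].
Therefore phi_hat_1 = 0.7449.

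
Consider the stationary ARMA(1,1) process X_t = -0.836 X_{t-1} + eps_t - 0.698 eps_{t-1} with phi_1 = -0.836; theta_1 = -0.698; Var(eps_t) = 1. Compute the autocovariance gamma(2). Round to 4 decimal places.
\gamma(2) = 6.7444

Multiply the model equation by X_{t-k} and take expectations. With theta_0 = psi_0 = 1 and psi_j the MA(infinity) weights, this gives
  gamma(k) - sum_i phi_i gamma(k-i) = c_k,
  c_k = sigma^2 * sum_{j=k..q} theta_j psi_{j-k}   (c_k = 0 for k > q),
using gamma(-m) = gamma(m).
psi-weights needed (psi_j = theta_j + sum_i phi_i psi_{j-i}):
  psi_1 = theta_1 + phi_1 = -0.698 + (-0.836) = -1.534
Right-hand sides:
  c_0 = sigma^2 (1 + theta_1 psi_1) = 1 * (1 + (-0.698)(-1.534)) = 1 * 2.070732 = 2.070732
  c_1 = sigma^2 theta_1 = 1 * (-0.698) = -0.698
  c_2 = 0
Equations for k = 0 and k = 1 (AR order 1):
  gamma(0) = phi_1 gamma(1) + c_0
  gamma(1) = phi_1 gamma(0) + c_1
Substituting the second into the first: gamma(0) (1 - phi_1^2) = c_0 + phi_1 c_1, so
  gamma(0) = (c_0 + phi_1 c_1) / (1 - phi_1^2) = (2.070732 + (-0.836)(-0.698)) / (1 - (-0.836)^2) = 2.65426 / 0.301104 = 8.815094.
  gamma(1) = phi_1 gamma(0) + c_1 = (-0.836)(8.815094) + (-0.698) = -8.067418.
For k = 2 (> q): gamma(2) = phi_1 gamma(1) = (-0.836)(-8.067418) = 6.744362.
Therefore gamma(2) = 6.7444 (to 4 decimal places).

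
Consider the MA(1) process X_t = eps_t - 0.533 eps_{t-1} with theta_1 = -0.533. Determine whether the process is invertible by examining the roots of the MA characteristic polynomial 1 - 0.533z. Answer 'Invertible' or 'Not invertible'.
\text{Invertible}

The MA(q) characteristic polynomial is P(z) = 1 - 0.533z.
Invertibility requires all roots to lie outside the unit circle, i.e. |z| > 1 for every root.
This is linear in z: 1 + (-0.533) z = 0  =>  z = -1/(-0.533) = 1.876173,  |z| = 1.876173.
Moduli of all roots: 1.8762.
All moduli strictly greater than 1? Yes.
Verdict: Invertible.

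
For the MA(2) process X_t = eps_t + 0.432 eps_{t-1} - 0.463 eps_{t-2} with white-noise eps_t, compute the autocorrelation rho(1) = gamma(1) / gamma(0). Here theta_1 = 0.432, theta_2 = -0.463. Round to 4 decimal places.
\rho(1) = 0.1656

For an MA(q) process with theta_0 = 1, the autocovariance is
  gamma(k) = sigma^2 * sum_{i=0..q-k} theta_i * theta_{i+k},
and rho(k) = gamma(k) / gamma(0). Sigma^2 cancels.
  numerator   = (1)*(0.432) + (0.432)*(-0.463) = 0.231984.
  denominator = (1)^2 + (0.432)^2 + (-0.463)^2 = 1.400993.
  rho(1) = 0.231984 / 1.400993 = 0.1656.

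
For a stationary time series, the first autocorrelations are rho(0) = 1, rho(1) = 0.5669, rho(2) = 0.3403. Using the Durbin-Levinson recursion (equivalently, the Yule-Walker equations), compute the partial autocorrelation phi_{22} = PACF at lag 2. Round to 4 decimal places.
\phi_{22} = 0.0279

The PACF at lag k is phi_{kk}, the last component of the solution
to the Yule-Walker system G_k phi = r_k where
  (G_k)_{ij} = rho(|i - j|), (r_k)_i = rho(i), i,j = 1..k.
Equivalently, Durbin-Levinson gives phi_{kk} iteratively:
  phi_{11} = rho(1)
  phi_{kk} = [rho(k) - sum_{j=1..k-1} phi_{k-1,j} rho(k-j)]
            / [1 - sum_{j=1..k-1} phi_{k-1,j} rho(j)],
  phi_{k,j} = phi_{k-1,j} - phi_{kk} phi_{k-1,k-j},  j = 1..k-1.
Step k = 1:
  phi_11 = rho(1) = 0.5669.
Step k = 2:
  phi_22 = [rho(2) - phi_11 rho(1)] / [1 - phi_11 rho(1)] = [0.3403 - (0.5669)(0.5669)] / [1 - (0.5669)(0.5669)]
         = 0.01892439 / 0.67862439 = 0.0279.
Therefore phi_{22} = 0.0279.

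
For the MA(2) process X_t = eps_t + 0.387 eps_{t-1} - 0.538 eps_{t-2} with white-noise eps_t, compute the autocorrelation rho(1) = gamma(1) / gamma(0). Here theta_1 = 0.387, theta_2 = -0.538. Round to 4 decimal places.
\rho(1) = 0.1242

For an MA(q) process with theta_0 = 1, the autocovariance is
  gamma(k) = sigma^2 * sum_{i=0..q-k} theta_i * theta_{i+k},
and rho(k) = gamma(k) / gamma(0). Sigma^2 cancels.
  numerator   = (1)*(0.387) + (0.387)*(-0.538) = 0.178794.
  denominator = (1)^2 + (0.387)^2 + (-0.538)^2 = 1.439213.
  rho(1) = 0.178794 / 1.439213 = 0.1242.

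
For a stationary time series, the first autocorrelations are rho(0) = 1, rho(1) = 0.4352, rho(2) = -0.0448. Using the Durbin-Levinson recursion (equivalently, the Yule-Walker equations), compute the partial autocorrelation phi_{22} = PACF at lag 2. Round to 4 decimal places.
\phi_{22} = -0.2889

The PACF at lag k is phi_{kk}, the last component of the solution
to the Yule-Walker system G_k phi = r_k where
  (G_k)_{ij} = rho(|i - j|), (r_k)_i = rho(i), i,j = 1..k.
Equivalently, Durbin-Levinson gives phi_{kk} iteratively:
  phi_{11} = rho(1)
  phi_{kk} = [rho(k) - sum_{j=1..k-1} phi_{k-1,j} rho(k-j)]
            / [1 - sum_{j=1..k-1} phi_{k-1,j} rho(j)],
  phi_{k,j} = phi_{k-1,j} - phi_{kk} phi_{k-1,k-j},  j = 1..k-1.
Step k = 1:
  phi_11 = rho(1) = 0.4352.
Step k = 2:
  phi_22 = [rho(2) - phi_11 rho(1)] / [1 - phi_11 rho(1)] = [-0.0448 - (0.4352)(0.4352)] / [1 - (0.4352)(0.4352)]
         = -0.23419904 / 0.81060096 = -0.2889.
Therefore phi_{22} = -0.2889.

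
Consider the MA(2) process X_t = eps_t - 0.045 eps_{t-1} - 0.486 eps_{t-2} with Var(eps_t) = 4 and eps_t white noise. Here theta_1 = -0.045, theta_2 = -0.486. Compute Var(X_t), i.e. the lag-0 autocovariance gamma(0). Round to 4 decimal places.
\gamma(0) = 4.9529

For an MA(q) process X_t = eps_t + sum_i theta_i eps_{t-i} with
Var(eps_t) = sigma^2, the variance is
  gamma(0) = sigma^2 * (1 + sum_i theta_i^2).
  sum_i theta_i^2 = (-0.045)^2 + (-0.486)^2 = 0.002025 + 0.236196 = 0.238221.
  gamma(0) = 4 * (1 + 0.238221) = 4 * 1.238221 = 4.952884, which rounds to 4.9529.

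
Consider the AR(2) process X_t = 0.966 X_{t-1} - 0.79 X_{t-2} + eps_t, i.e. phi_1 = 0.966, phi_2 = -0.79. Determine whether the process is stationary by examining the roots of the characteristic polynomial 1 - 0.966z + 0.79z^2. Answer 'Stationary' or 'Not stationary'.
\text{Stationary}

The AR(p) characteristic polynomial is P(z) = 1 - 0.966z + 0.79z^2.
Stationarity requires all roots to lie outside the unit circle, i.e. |z| > 1 for every root.
Set 1 + (-0.966) z + (0.79) z^2 = 0, i.e. a z^2 + b z + c = 0 with a = 0.79, b = -0.966, c = 1.
Discriminant D = b^2 - 4ac = (-0.966)^2 - 4*(0.79)*1 = 0.933156 - (3.16) = -2.226844.
D < 0, so the roots are the complex-conjugate pair z = (-b +/- i sqrt(-D)) / (2a) = 0.6114 +/- 0.9445i.
For a conjugate pair |z|^2 = z * conj(z) = (product of roots) = c/a = 1/(0.79) = 1.265823, so |z| = sqrt(1.265823) = 1.1251 for both roots.
Moduli of all roots: 1.1251, 1.1251.
All moduli strictly greater than 1? Yes.
Verdict: Stationary.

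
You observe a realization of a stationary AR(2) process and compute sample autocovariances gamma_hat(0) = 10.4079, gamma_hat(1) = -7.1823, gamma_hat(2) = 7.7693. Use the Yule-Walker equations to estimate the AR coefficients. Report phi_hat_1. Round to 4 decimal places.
\hat\phi_{1} = -0.3340

The Yule-Walker equations for an AR(p) process read, in matrix form,
  Gamma_p phi = r_p,   with   (Gamma_p)_{ij} = gamma(|i - j|),
                       (r_p)_i = gamma(i),   i,j = 1..p.
Substitute the sample gammas (Toeplitz matrix and right-hand side of size 2):
  Gamma_p = [[10.4079, -7.1823], [-7.1823, 10.4079]]
  r_p     = [-7.1823, 7.7693]
Written out:
  10.4079 phi_1 - 7.1823 phi_2 = -7.1823
  -7.1823 phi_1 + 10.4079 phi_2 = 7.7693
Solve by Cramer's rule:
  det = gamma(0)^2 - gamma(1)^2 = (10.4079)^2 - (-7.1823)^2 = 108.32438241 - 51.58543329 = 56.73894912
  phi_hat_1 = [gamma(1) gamma(0) - gamma(1) gamma(2)] / det = [(-7.1823)(10.4079) - (-7.1823)(7.7693)] / 56.73894912 = -18.95121678 / 56.73894912 = -0.334
  phi_hat_2 = [gamma(0) gamma(2) - gamma(1)^2] / det = [(10.4079)(7.7693) - (-7.1823)^2] / 56.73894912 = 29.27666418 / 56.73894912 = 0.516
So phi_hat = [-0.3340, 0.5160].
Therefore phi_hat_1 = -0.3340.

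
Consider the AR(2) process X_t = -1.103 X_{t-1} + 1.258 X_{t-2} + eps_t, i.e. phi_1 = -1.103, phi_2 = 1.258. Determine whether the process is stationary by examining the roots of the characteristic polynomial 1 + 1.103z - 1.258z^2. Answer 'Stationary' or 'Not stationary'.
\text{Not stationary}

The AR(p) characteristic polynomial is P(z) = 1 + 1.103z - 1.258z^2.
Stationarity requires all roots to lie outside the unit circle, i.e. |z| > 1 for every root.
Set 1 + (1.103) z + (-1.258) z^2 = 0, i.e. a z^2 + b z + c = 0 with a = -1.258, b = 1.103, c = 1.
Discriminant D = b^2 - 4ac = (1.103)^2 - 4*(-1.258)*1 = 1.216609 - (-5.032) = 6.248609.
D >= 0, so the roots are real: z = (-b +/- sqrt(D)) / (2a) = (-1.103 +/- 2.499722) / (-2.516).
  z_1 = (-1.103 + 2.499722) / (-2.516) = -0.5551,   |z_1| = 0.5551.
  z_2 = (-1.103 - 2.499722) / (-2.516) = 1.4319,   |z_2| = 1.4319.
Moduli of all roots: 0.5551, 1.4319.
All moduli strictly greater than 1? No.
Verdict: Not stationary.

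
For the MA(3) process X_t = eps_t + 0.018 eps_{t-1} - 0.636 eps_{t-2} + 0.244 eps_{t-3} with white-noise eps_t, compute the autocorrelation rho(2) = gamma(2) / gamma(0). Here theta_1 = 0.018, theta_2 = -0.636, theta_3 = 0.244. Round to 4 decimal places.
\rho(2) = -0.4313

For an MA(q) process with theta_0 = 1, the autocovariance is
  gamma(k) = sigma^2 * sum_{i=0..q-k} theta_i * theta_{i+k},
and rho(k) = gamma(k) / gamma(0). Sigma^2 cancels.
  numerator   = (1)*(-0.636) + (0.018)*(0.244) = -0.631608.
  denominator = (1)^2 + (0.018)^2 + (-0.636)^2 + (0.244)^2 = 1.464356.
  rho(2) = -0.631608 / 1.464356 = -0.4313.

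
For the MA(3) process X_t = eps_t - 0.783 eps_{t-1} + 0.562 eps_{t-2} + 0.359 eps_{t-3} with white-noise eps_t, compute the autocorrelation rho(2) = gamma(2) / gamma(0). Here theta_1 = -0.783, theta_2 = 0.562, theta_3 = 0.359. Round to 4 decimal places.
\rho(2) = 0.1365

For an MA(q) process with theta_0 = 1, the autocovariance is
  gamma(k) = sigma^2 * sum_{i=0..q-k} theta_i * theta_{i+k},
and rho(k) = gamma(k) / gamma(0). Sigma^2 cancels.
  numerator   = (1)*(0.562) + (-0.783)*(0.359) = 0.280903.
  denominator = (1)^2 + (-0.783)^2 + (0.562)^2 + (0.359)^2 = 2.057814.
  rho(2) = 0.280903 / 2.057814 = 0.1365.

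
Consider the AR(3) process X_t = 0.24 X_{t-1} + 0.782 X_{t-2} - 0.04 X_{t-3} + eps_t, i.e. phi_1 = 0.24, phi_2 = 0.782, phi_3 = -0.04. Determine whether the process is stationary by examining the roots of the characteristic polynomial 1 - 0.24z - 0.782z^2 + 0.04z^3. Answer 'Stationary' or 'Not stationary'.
\text{Stationary}

The AR(p) characteristic polynomial is P(z) = 1 - 0.24z - 0.782z^2 + 0.04z^3.
Stationarity requires all roots to lie outside the unit circle, i.e. |z| > 1 for every root.
Degree 3: look for a simple real root z0 first, then factor out (1 - z/z0) and solve the remaining quadratic.
Testing z0 = -1.25: P(-1.25) = 1 + (-0.24)(-1.25) + (-0.782)(-1.25)^2 + (0.04)(-1.25)^3
  = 1 + (0.3) + (-1.221875) + (-0.078125) = 0.  So z_0 = -1.25 is a root, |z_0| = 1.25.
Divide out the factor (1 + 0.8 z) = (1 - z/z0) (since 1/z0 = -0.8):
  P(z) = (1 + 0.8 z)(1 + (-1.04) z + (0.05) z^2)
  [check: z-coef -1.04 - (-0.8) = -0.24; z^2-coef 0.05 - (-0.8)(-1.04) = -0.782; z^3-coef -(-0.8)(0.05) = 0.04.]
Remaining roots from the quadratic factor 1 + (-1.04) z + (0.05) z^2:
  Set 1 + (-1.04) z + (0.05) z^2 = 0, i.e. a z^2 + b z + c = 0 with a = 0.05, b = -1.04, c = 1.
  Discriminant D = b^2 - 4ac = (-1.04)^2 - 4*(0.05)*1 = 1.0816 - (0.2) = 0.8816.
  D >= 0, so the roots are real: z = (-b +/- sqrt(D)) / (2a) = (1.04 +/- 0.938936) / (0.1).
    z_1 = (1.04 + 0.938936) / (0.1) = 19.7894,   |z_1| = 19.7894.
    z_2 = (1.04 - 0.938936) / (0.1) = 1.0106,   |z_2| = 1.0106.
Moduli of all roots: 1.2500, 19.7894, 1.0106.
All moduli strictly greater than 1? Yes.
Verdict: Stationary.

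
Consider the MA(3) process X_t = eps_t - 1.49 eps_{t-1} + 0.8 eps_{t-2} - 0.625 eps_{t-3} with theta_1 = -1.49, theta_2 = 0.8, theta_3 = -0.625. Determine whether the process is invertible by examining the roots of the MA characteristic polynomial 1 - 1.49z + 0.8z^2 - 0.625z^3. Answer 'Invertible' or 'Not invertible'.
\text{Not invertible}

The MA(q) characteristic polynomial is P(z) = 1 - 1.49z + 0.8z^2 - 0.625z^3.
Invertibility requires all roots to lie outside the unit circle, i.e. |z| > 1 for every root.
Degree 3: look for a simple real root z0 first, then factor out (1 - z/z0) and solve the remaining quadratic.
Testing z0 = 0.8: P(0.8) = 1 + (-1.49)(0.8) + (0.8)(0.8)^2 + (-0.625)(0.8)^3
  = 1 + (-1.192) + (0.512) + (-0.32) = 0.  So z_0 = 0.8 is a root, |z_0| = 0.8.
Divide out the factor (1 - 1.25 z) = (1 - z/z0) (since 1/z0 = 1.25):
  P(z) = (1 - 1.25 z)(1 + (-0.24) z + (0.5) z^2)
  [check: z-coef -0.24 - (1.25) = -1.49; z^2-coef 0.5 - (1.25)(-0.24) = 0.8; z^3-coef -(1.25)(0.5) = -0.625.]
Remaining roots from the quadratic factor 1 + (-0.24) z + (0.5) z^2:
  Set 1 + (-0.24) z + (0.5) z^2 = 0, i.e. a z^2 + b z + c = 0 with a = 0.5, b = -0.24, c = 1.
  Discriminant D = b^2 - 4ac = (-0.24)^2 - 4*(0.5)*1 = 0.0576 - (2) = -1.9424.
  D < 0, so the roots are the complex-conjugate pair z = (-b +/- i sqrt(-D)) / (2a) = 0.24 +/- 1.3937i.
  For a conjugate pair |z|^2 = z * conj(z) = (product of roots) = c/a = 1/(0.5) = 2, so |z| = sqrt(2) = 1.4142 for both roots.
Moduli of all roots: 0.8000, 1.4142, 1.4142.
All moduli strictly greater than 1? No.
Verdict: Not invertible.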